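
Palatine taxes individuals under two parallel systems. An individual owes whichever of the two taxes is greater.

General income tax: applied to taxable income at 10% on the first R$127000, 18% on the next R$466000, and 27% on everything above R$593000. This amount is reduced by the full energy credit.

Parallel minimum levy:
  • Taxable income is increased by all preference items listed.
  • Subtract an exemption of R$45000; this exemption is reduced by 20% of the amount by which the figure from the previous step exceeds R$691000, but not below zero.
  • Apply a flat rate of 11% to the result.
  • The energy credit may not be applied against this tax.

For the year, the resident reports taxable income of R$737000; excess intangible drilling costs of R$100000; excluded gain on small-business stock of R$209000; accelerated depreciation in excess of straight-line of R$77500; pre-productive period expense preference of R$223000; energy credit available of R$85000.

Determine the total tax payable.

Parallel minimum levy:
  Adjusted income: R$737000 + R$100000 + R$209000 + R$77500 + R$223000 = R$1346500
  Exemption: 20% × (R$1346500 − R$691000) = R$131100 ≥ R$45000, so the exemption is fully phased out
  Base: R$1346500 − R$0 = R$1346500
  R$1346500 × 11% = R$148115

General income tax:
  R$127000 × 10% = R$12700
  R$466000 × 18% = R$83880
  R$144000 × 27% = R$38880
  → R$135460
  Less energy credit R$85000 → R$50460

R$148115 > R$50460, so the parallel minimum levy is the binding amount.

R$148115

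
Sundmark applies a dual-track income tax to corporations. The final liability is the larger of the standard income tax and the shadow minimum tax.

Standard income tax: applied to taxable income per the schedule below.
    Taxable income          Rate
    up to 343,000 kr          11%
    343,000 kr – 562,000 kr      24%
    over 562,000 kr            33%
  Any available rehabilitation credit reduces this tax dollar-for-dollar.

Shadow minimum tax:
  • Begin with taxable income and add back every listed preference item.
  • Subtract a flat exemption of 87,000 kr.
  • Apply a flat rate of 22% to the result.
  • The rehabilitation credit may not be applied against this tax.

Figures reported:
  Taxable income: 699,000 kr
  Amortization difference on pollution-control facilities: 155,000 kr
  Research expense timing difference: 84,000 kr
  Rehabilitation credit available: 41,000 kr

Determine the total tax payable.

Standard income tax:
  343,000 kr × 11% = 37,730 kr
  219,000 kr × 24% = 52,560 kr
  137,000 kr × 33% = 45,210 kr
  → 135,500 kr
  Less rehabilitation credit 41,000 kr → 94,500 kr

Shadow minimum tax:
  Adjusted income: 699,000 kr + 155,000 kr + 84,000 kr = 938,000 kr
  Less exemption 87,000 kr → base 851,000 kr
  851,000 kr × 22% = 187,220 kr

187,220 kr > 94,500 kr, so the shadow minimum tax is the binding amount.

187,220 kr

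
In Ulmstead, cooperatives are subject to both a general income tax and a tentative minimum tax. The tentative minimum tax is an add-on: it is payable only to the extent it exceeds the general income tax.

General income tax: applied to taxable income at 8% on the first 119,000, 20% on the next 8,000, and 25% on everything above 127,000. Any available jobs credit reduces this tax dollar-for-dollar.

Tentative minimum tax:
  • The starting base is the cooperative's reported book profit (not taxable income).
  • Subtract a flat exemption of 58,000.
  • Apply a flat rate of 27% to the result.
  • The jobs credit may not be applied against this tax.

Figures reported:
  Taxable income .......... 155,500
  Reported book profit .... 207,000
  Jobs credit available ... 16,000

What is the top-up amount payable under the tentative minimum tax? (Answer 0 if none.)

Tentative minimum tax:
  Base (reported book profit): 207,000
  Less exemption 58,000 → base 149,000
  149,000 × 27% = 40,230

General income tax:
  119,000 × 8% = 9,520
  8,000 × 20% = 1,600
  28,500 × 25% = 7,125
  → 18,245
  Less jobs credit 16,000 → 2,245

Excess of tentative minimum tax over general income tax: 40,230 − 2,245 = 37,985.

37,985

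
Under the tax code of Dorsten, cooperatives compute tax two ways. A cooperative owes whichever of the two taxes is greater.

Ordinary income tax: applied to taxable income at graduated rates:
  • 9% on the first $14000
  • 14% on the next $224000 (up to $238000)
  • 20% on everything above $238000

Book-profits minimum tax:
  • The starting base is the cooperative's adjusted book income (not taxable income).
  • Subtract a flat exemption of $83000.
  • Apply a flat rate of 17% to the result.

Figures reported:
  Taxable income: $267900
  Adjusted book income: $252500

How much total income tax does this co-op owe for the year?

$38600

Ordinary income tax:
  $14000 × 9% = $1260
  $224000 × 14% = $31360
  $29900 × 20% = $5980
  → $38600

Book-profits minimum tax:
  Base (adjusted book income): $252500
  Less exemption $83000 → base $169500
  $169500 × 17% = $28815

$38600 > $28815, so the ordinary income tax governs.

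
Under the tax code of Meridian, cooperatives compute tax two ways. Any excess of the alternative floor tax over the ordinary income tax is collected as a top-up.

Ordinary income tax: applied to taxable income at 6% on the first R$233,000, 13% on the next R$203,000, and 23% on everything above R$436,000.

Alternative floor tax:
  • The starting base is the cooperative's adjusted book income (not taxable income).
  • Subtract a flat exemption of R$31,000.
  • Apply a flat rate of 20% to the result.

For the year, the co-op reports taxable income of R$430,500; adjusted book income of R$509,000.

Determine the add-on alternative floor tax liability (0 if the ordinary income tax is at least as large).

R$55,945

Alternative floor tax:
  Base (adjusted book income): R$509,000
  Less exemption R$31,000 → base R$478,000
  R$478,000 × 20% = R$95,600

Ordinary income tax:
  R$233,000 × 6% = R$13,980
  R$197,500 × 13% = R$25,675
  → R$39,655

Excess of alternative floor tax over ordinary income tax: R$95,600 − R$39,655 = R$55,945.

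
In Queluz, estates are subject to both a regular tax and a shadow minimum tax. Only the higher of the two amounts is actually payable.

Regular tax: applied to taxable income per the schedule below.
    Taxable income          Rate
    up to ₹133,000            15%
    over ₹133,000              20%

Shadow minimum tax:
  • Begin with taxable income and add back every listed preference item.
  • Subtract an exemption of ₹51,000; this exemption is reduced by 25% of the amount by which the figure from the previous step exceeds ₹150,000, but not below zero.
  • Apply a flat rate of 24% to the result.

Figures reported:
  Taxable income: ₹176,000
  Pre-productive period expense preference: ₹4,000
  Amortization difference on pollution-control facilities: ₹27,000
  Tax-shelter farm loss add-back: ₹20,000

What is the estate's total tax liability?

Shadow minimum tax:
  Adjusted income: ₹176,000 + ₹4,000 + ₹27,000 + ₹20,000 = ₹227,000
  Exemption: ₹51,000 − 25% × (₹227,000 − ₹150,000) = ₹51,000 − ₹19,250 = ₹31,750
  Base: ₹227,000 − ₹31,750 = ₹195,250
  ₹195,250 × 24% = ₹46,860

Regular tax:
  ₹133,000 × 15% = ₹19,950
  ₹43,000 × 20% = ₹8,600
  → ₹28,550

₹46,860 > ₹28,550, so the shadow minimum tax is the binding amount.

₹46,860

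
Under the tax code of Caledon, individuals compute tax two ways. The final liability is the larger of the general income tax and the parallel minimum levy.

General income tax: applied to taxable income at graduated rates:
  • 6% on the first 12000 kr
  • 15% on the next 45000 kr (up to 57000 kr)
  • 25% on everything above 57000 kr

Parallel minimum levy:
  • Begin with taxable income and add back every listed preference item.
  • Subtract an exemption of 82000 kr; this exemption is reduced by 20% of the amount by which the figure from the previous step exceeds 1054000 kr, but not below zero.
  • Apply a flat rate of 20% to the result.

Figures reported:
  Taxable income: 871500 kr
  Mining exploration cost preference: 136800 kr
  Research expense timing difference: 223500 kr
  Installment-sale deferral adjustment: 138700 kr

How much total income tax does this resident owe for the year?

Parallel minimum levy:
  Adjusted income: 871500 kr + 136800 kr + 223500 kr + 138700 kr = 1370500 kr
  Exemption: 82000 kr − 20% × (1370500 kr − 1054000 kr) = 82000 kr − 63300 kr = 18700 kr
  Base: 1370500 kr − 18700 kr = 1351800 kr
  1351800 kr × 20% = 270360 kr

General income tax:
  12000 kr × 6% = 720 kr
  45000 kr × 15% = 6750 kr
  814500 kr × 25% = 203625 kr
  → 211095 kr

270360 kr > 211095 kr, so the parallel minimum levy is the binding amount.

270360 kr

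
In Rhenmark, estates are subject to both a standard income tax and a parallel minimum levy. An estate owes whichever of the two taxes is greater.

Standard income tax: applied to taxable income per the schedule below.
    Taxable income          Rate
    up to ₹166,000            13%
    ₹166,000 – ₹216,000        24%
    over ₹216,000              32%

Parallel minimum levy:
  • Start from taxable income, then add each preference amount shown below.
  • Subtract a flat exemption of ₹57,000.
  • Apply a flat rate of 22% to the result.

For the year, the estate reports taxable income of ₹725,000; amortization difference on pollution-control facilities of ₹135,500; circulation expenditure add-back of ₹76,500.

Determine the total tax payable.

₹196,460

Parallel minimum levy:
  Adjusted income: ₹725,000 + ₹135,500 + ₹76,500 = ₹937,000
  Less exemption ₹57,000 → base ₹880,000
  ₹880,000 × 22% = ₹193,600

Standard income tax:
  ₹166,000 × 13% = ₹21,580
  ₹50,000 × 24% = ₹12,000
  ₹509,000 × 32% = ₹162,880
  → ₹196,460

₹196,460 > ₹193,600, so the standard income tax governs.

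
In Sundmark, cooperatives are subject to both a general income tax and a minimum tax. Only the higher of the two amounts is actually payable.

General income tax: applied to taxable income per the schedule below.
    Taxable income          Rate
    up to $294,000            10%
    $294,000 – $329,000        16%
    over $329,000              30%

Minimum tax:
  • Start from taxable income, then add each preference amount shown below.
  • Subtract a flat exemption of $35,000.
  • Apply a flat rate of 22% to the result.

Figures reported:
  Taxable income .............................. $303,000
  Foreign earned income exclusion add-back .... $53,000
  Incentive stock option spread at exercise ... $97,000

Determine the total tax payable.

$91,960

General income tax:
  $294,000 × 10% = $29,400
  $9,000 × 16% = $1,440
  → $30,840

Minimum tax:
  Adjusted income: $303,000 + $53,000 + $97,000 = $453,000
  Less exemption $35,000 → base $418,000
  $418,000 × 22% = $91,960

$91,960 > $30,840, so the minimum tax is the binding amount.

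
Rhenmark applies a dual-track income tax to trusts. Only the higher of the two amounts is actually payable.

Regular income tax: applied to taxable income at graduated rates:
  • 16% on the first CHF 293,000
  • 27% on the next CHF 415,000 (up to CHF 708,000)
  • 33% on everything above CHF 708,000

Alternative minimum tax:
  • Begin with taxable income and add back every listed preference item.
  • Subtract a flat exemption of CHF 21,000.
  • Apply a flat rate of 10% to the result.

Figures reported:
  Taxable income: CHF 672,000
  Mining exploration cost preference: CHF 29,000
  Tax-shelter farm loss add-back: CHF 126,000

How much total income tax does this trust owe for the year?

CHF 149,210

Regular income tax:
  CHF 293,000 × 16% = CHF 46,880
  CHF 379,000 × 27% = CHF 102,330
  → CHF 149,210

Alternative minimum tax:
  Adjusted income: CHF 672,000 + CHF 29,000 + CHF 126,000 = CHF 827,000
  Less exemption CHF 21,000 → base CHF 806,000
  CHF 806,000 × 10% = CHF 80,600

CHF 149,210 > CHF 80,600, so the regular income tax governs.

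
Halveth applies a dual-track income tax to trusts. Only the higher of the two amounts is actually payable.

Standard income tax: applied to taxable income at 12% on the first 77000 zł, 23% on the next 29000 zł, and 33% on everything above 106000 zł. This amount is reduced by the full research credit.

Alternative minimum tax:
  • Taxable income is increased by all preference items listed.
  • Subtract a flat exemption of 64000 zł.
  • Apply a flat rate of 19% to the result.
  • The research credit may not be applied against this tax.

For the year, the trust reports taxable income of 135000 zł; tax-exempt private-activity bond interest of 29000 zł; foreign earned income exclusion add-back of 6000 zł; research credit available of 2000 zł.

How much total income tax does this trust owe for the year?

Alternative minimum tax:
  Adjusted income: 135000 zł + 29000 zł + 6000 zł = 170000 zł
  Less exemption 64000 zł → base 106000 zł
  106000 zł × 19% = 20140 zł

Standard income tax:
  77000 zł × 12% = 9240 zł
  29000 zł × 23% = 6670 zł
  29000 zł × 33% = 9570 zł
  → 25480 zł
  Less research credit 2000 zł → 23480 zł

23480 zł > 20140 zł, so the standard income tax governs.

23480 zł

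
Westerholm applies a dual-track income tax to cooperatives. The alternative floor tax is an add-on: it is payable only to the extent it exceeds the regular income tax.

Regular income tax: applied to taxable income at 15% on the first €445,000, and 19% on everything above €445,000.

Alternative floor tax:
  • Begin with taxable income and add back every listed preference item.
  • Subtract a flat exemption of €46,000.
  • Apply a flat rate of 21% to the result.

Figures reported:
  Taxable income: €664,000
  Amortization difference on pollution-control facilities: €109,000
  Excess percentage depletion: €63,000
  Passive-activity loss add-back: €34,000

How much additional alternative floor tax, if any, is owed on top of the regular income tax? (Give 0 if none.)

€64,680

Regular income tax:
  €445,000 × 15% = €66,750
  €219,000 × 19% = €41,610
  → €108,360

Alternative floor tax:
  Adjusted income: €664,000 + €109,000 + €63,000 + €34,000 = €870,000
  Less exemption €46,000 → base €824,000
  €824,000 × 21% = €173,040

Excess of alternative floor tax over regular income tax: €173,040 − €108,360 = €64,680.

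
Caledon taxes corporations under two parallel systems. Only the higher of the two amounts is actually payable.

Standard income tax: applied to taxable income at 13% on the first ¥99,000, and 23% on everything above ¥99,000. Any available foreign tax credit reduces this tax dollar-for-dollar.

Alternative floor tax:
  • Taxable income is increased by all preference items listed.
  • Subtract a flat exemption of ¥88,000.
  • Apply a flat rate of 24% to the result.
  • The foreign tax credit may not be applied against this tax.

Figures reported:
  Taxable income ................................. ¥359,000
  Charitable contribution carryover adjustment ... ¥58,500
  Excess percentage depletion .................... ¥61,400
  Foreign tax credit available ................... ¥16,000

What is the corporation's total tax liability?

Alternative floor tax:
  Adjusted income: ¥359,000 + ¥58,500 + ¥61,400 = ¥478,900
  Less exemption ¥88,000 → base ¥390,900
  ¥390,900 × 24% = ¥93,816

Standard income tax:
  ¥99,000 × 13% = ¥12,870
  ¥260,000 × 23% = ¥59,800
  → ¥72,670
  Less foreign tax credit ¥16,000 → ¥56,670

¥93,816 > ¥56,670, so the alternative floor tax is the binding amount.

¥93,816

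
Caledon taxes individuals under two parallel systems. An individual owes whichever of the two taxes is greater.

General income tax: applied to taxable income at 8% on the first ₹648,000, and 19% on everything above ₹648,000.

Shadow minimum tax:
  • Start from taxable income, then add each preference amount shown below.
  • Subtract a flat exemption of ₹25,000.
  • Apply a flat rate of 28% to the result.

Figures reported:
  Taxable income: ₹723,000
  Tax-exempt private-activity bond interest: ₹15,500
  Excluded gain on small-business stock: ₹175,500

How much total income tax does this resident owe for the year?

Shadow minimum tax:
  Adjusted income: ₹723,000 + ₹15,500 + ₹175,500 = ₹914,000
  Less exemption ₹25,000 → base ₹889,000
  ₹889,000 × 28% = ₹248,920

General income tax:
  ₹648,000 × 8% = ₹51,840
  ₹75,000 × 19% = ₹14,250
  → ₹66,090

₹248,920 > ₹66,090, so the shadow minimum tax is the binding amount.

₹248,920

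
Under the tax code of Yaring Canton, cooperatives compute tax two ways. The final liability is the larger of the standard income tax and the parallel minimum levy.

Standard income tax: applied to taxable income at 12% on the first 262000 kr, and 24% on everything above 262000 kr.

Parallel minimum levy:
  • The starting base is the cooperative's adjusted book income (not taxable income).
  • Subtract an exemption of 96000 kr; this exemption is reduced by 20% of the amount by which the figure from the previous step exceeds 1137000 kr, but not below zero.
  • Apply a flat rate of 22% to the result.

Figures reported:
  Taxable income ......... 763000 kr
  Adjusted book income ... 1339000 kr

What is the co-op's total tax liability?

282348 kr

Parallel minimum levy:
  Base (adjusted book income): 1339000 kr
  Exemption: 96000 kr − 20% × (1339000 kr − 1137000 kr) = 96000 kr − 40400 kr = 55600 kr
  Base: 1339000 kr − 55600 kr = 1283400 kr
  1283400 kr × 22% = 282348 kr

Standard income tax:
  262000 kr × 12% = 31440 kr
  501000 kr × 24% = 120240 kr
  → 151680 kr

282348 kr > 151680 kr, so the parallel minimum levy is the binding amount.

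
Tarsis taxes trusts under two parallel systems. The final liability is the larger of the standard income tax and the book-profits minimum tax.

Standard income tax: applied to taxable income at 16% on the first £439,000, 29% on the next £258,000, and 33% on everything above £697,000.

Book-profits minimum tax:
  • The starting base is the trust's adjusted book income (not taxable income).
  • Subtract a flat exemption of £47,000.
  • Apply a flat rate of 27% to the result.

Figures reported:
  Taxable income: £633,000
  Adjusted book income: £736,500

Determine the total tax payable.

£186,165

Book-profits minimum tax:
  Base (adjusted book income): £736,500
  Less exemption £47,000 → base £689,500
  £689,500 × 27% = £186,165

Standard income tax:
  £439,000 × 16% = £70,240
  £194,000 × 29% = £56,260
  → £126,500

£186,165 > £126,500, so the book-profits minimum tax is the binding amount.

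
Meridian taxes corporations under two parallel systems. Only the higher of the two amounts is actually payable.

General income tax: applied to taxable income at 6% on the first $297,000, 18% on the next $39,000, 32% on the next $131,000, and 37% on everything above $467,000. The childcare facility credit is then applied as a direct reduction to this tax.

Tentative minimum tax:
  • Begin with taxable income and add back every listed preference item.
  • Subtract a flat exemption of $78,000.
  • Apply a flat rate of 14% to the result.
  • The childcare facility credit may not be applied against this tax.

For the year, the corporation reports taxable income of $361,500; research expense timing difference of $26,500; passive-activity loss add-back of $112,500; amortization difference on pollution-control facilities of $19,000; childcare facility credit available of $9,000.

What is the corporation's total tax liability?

$61,810

General income tax:
  $297,000 × 6% = $17,820
  $39,000 × 18% = $7,020
  $25,500 × 32% = $8,160
  → $33,000
  Less childcare facility credit $9,000 → $24,000

Tentative minimum tax:
  Adjusted income: $361,500 + $26,500 + $112,500 + $19,000 = $519,500
  Less exemption $78,000 → base $441,500
  $441,500 × 14% = $61,810

$61,810 > $24,000, so the tentative minimum tax is the binding amount.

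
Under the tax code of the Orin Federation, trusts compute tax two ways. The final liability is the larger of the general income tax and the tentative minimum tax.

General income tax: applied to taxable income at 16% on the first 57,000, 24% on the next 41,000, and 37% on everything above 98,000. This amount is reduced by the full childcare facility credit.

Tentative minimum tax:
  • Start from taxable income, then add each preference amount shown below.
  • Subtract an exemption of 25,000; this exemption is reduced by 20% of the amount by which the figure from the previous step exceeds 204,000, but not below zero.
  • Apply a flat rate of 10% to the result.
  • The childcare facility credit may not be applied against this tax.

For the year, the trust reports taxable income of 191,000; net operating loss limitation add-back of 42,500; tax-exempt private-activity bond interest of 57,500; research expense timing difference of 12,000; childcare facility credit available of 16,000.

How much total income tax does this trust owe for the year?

37,370

General income tax:
  57,000 × 16% = 9,120
  41,000 × 24% = 9,840
  93,000 × 37% = 34,410
  → 53,370
  Less childcare facility credit 16,000 → 37,370

Tentative minimum tax:
  Adjusted income: 191,000 + 42,500 + 57,500 + 12,000 = 303,000
  Exemption: 25,000 − 20% × (303,000 − 204,000) = 25,000 − 19,800 = 5,200
  Base: 303,000 − 5,200 = 297,800
  297,800 × 10% = 29,780

37,370 > 29,780, so the general income tax governs.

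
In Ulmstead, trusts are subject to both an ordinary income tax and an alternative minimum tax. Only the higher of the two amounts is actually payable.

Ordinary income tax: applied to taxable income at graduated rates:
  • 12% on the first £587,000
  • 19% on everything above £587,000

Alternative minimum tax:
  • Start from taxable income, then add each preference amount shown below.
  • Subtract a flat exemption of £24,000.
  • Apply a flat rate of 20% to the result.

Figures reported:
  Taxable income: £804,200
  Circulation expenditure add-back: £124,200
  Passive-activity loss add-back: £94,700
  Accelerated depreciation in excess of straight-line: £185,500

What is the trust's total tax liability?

£236,920

Alternative minimum tax:
  Adjusted income: £804,200 + £124,200 + £94,700 + £185,500 = £1,208,600
  Less exemption £24,000 → base £1,184,600
  £1,184,600 × 20% = £236,920

Ordinary income tax:
  £587,000 × 12% = £70,440
  £217,200 × 19% = £41,268
  → £111,708

£236,920 > £111,708, so the alternative minimum tax is the binding amount.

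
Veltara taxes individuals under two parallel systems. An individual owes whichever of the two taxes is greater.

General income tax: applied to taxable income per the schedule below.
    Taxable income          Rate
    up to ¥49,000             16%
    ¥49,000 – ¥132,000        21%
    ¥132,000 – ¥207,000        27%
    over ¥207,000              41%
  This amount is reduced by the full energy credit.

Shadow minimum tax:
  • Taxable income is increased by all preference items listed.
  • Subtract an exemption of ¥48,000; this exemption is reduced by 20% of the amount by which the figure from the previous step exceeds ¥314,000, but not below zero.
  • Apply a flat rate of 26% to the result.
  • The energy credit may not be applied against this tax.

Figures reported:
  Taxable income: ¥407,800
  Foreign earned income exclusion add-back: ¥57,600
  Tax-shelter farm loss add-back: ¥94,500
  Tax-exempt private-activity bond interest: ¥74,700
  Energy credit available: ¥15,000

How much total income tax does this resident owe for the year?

¥164,996

Shadow minimum tax:
  Adjusted income: ¥407,800 + ¥57,600 + ¥94,500 + ¥74,700 = ¥634,600
  Exemption: 20% × (¥634,600 − ¥314,000) = ¥64,120 ≥ ¥48,000, so the exemption is fully phased out
  Base: ¥634,600 − ¥0 = ¥634,600
  ¥634,600 × 26% = ¥164,996

General income tax:
  ¥49,000 × 16% = ¥7,840
  ¥83,000 × 21% = ¥17,430
  ¥75,000 × 27% = ¥20,250
  ¥200,800 × 41% = ¥82,328
  → ¥127,848
  Less energy credit ¥15,000 → ¥112,848

¥164,996 > ¥112,848, so the shadow minimum tax is the binding amount.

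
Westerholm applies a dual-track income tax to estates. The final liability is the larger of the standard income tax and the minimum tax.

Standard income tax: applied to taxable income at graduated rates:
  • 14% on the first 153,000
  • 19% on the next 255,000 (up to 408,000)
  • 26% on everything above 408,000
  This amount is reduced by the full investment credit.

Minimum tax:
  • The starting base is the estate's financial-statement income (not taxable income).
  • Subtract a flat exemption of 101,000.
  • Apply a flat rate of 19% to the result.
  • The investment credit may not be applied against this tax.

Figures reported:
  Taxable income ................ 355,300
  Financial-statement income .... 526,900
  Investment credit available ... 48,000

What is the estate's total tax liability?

Standard income tax:
  153,000 × 14% = 21,420
  202,300 × 19% = 38,437
  → 59,857
  Less investment credit 48,000 → 11,857

Minimum tax:
  Base (financial-statement income): 526,900
  Less exemption 101,000 → base 425,900
  425,900 × 19% = 80,921

80,921 > 11,857, so the minimum tax is the binding amount.

80,921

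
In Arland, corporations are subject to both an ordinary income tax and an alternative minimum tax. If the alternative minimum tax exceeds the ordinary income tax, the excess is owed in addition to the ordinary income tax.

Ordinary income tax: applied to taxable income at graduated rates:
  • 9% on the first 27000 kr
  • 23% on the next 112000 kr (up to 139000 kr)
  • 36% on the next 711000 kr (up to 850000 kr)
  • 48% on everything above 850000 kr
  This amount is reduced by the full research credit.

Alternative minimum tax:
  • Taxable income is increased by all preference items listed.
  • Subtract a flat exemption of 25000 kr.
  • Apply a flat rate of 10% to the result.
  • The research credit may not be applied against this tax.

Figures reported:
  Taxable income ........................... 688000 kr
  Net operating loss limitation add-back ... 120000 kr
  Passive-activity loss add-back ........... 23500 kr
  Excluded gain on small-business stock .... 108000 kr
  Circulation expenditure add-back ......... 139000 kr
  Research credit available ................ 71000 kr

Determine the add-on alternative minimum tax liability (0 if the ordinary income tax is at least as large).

Alternative minimum tax:
  Adjusted income: 688000 kr + 120000 kr + 23500 kr + 108000 kr + 139000 kr = 1078500 kr
  Less exemption 25000 kr → base 1053500 kr
  1053500 kr × 10% = 105350 kr

Ordinary income tax:
  27000 kr × 9% = 2430 kr
  112000 kr × 23% = 25760 kr
  549000 kr × 36% = 197640 kr
  → 225830 kr
  Less research credit 71000 kr → 154830 kr

105350 kr ≤ 154830 kr, so no add-on is due.

0 kr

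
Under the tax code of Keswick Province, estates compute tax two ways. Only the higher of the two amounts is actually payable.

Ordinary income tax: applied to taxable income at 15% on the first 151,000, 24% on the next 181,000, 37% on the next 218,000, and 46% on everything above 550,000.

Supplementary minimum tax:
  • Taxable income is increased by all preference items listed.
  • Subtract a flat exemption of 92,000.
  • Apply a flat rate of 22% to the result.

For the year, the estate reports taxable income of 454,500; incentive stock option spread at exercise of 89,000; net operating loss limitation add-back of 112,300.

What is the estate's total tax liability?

124,036

Ordinary income tax:
  151,000 × 15% = 22,650
  181,000 × 24% = 43,440
  122,500 × 37% = 45,325
  → 111,415

Supplementary minimum tax:
  Adjusted income: 454,500 + 89,000 + 112,300 = 655,800
  Less exemption 92,000 → base 563,800
  563,800 × 22% = 124,036

124,036 > 111,415, so the supplementary minimum tax is the binding amount.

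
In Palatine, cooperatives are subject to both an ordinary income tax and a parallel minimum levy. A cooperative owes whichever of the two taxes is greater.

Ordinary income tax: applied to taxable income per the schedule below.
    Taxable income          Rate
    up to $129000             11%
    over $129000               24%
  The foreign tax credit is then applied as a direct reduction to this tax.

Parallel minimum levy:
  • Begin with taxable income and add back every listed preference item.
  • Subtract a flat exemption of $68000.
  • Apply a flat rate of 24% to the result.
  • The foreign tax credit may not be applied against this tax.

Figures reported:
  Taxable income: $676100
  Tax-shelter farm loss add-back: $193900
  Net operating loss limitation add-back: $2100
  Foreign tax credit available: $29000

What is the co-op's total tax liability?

$192984

Ordinary income tax:
  $129000 × 11% = $14190
  $547100 × 24% = $131304
  → $145494
  Less foreign tax credit $29000 → $116494

Parallel minimum levy:
  Adjusted income: $676100 + $193900 + $2100 = $872100
  Less exemption $68000 → base $804100
  $804100 × 24% = $192984

$192984 > $116494, so the parallel minimum levy is the binding amount.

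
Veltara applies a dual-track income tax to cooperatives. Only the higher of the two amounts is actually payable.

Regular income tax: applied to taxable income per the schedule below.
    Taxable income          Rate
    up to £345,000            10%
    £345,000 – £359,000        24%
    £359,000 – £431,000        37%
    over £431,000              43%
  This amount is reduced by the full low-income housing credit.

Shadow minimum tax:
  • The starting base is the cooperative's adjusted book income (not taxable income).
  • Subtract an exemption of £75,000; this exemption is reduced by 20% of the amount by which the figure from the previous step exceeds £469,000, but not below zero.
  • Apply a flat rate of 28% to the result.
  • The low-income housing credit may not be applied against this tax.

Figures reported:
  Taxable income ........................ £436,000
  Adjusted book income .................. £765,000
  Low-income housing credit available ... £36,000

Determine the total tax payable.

Regular income tax:
  £345,000 × 10% = £34,500
  £14,000 × 24% = £3,360
  £72,000 × 37% = £26,640
  £5,000 × 43% = £2,150
  → £66,650
  Less low-income housing credit £36,000 → £30,650

Shadow minimum tax:
  Base (adjusted book income): £765,000
  Exemption: £75,000 − 20% × (£765,000 − £469,000) = £75,000 − £59,200 = £15,800
  Base: £765,000 − £15,800 = £749,200
  £749,200 × 28% = £209,776

£209,776 > £30,650, so the shadow minimum tax is the binding amount.

£209,776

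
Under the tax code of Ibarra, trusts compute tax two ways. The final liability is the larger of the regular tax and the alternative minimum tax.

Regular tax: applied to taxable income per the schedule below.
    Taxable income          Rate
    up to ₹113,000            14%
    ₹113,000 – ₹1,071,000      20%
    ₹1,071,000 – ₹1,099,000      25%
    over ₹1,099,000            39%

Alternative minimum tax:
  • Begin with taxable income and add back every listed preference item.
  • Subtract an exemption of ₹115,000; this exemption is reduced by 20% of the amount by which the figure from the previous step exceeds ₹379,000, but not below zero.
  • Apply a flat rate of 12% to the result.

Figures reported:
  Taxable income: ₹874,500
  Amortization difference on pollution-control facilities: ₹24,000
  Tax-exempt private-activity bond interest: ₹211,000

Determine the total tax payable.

Alternative minimum tax:
  Adjusted income: ₹874,500 + ₹24,000 + ₹211,000 = ₹1,109,500
  Exemption: 20% × (₹1,109,500 − ₹379,000) = ₹146,100 ≥ ₹115,000, so the exemption is fully phased out
  Base: ₹1,109,500 − ₹0 = ₹1,109,500
  ₹1,109,500 × 12% = ₹133,140

Regular tax:
  ₹113,000 × 14% = ₹15,820
  ₹761,500 × 20% = ₹152,300
  → ₹168,120

₹168,120 > ₹133,140, so the regular tax governs.

₹168,120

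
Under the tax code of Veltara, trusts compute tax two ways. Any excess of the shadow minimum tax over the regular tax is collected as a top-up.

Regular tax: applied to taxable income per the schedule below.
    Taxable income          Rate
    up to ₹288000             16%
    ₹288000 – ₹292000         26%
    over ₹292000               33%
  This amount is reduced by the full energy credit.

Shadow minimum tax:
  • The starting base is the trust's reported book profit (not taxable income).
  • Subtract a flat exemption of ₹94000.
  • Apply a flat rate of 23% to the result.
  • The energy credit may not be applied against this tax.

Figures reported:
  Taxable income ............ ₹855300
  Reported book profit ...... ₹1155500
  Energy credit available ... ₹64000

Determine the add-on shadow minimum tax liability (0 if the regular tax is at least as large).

₹75136

Shadow minimum tax:
  Base (reported book profit): ₹1155500
  Less exemption ₹94000 → base ₹1061500
  ₹1061500 × 23% = ₹244145

Regular tax:
  ₹288000 × 16% = ₹46080
  ₹4000 × 26% = ₹1040
  ₹563300 × 33% = ₹185889
  → ₹233009
  Less energy credit ₹64000 → ₹169009

Excess of shadow minimum tax over regular tax: ₹244145 − ₹169009 = ₹75136.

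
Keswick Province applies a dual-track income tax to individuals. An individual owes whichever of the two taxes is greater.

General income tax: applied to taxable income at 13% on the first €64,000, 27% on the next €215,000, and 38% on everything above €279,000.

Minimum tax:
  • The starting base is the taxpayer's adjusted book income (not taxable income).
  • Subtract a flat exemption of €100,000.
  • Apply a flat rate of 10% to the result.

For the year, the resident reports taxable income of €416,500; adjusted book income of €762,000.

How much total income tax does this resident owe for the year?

€118,620

General income tax:
  €64,000 × 13% = €8,320
  €215,000 × 27% = €58,050
  €137,500 × 38% = €52,250
  → €118,620

Minimum tax:
  Base (adjusted book income): €762,000
  Less exemption €100,000 → base €662,000
  €662,000 × 10% = €66,200

€118,620 > €66,200, so the general income tax governs.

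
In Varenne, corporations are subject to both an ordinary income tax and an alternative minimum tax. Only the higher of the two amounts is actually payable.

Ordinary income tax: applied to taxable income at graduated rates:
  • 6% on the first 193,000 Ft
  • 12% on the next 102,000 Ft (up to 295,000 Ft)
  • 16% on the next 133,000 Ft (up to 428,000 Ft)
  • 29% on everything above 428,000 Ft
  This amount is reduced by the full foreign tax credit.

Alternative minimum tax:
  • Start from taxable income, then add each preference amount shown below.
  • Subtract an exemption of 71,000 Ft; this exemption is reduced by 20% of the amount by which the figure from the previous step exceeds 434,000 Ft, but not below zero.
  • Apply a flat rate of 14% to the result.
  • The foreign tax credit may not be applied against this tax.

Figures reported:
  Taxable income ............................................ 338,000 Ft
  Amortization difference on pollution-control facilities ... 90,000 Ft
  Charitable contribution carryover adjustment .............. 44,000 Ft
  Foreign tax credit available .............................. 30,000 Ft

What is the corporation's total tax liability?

Ordinary income tax:
  193,000 Ft × 6% = 11,580 Ft
  102,000 Ft × 12% = 12,240 Ft
  43,000 Ft × 16% = 6,880 Ft
  → 30,700 Ft
  Less foreign tax credit 30,000 Ft → 700 Ft

Alternative minimum tax:
  Adjusted income: 338,000 Ft + 90,000 Ft + 44,000 Ft = 472,000 Ft
  Exemption: 71,000 Ft − 20% × (472,000 Ft − 434,000 Ft) = 71,000 Ft − 7,600 Ft = 63,400 Ft
  Base: 472,000 Ft − 63,400 Ft = 408,600 Ft
  408,600 Ft × 14% = 57,204 Ft

57,204 Ft > 700 Ft, so the alternative minimum tax is the binding amount.

57,204 Ft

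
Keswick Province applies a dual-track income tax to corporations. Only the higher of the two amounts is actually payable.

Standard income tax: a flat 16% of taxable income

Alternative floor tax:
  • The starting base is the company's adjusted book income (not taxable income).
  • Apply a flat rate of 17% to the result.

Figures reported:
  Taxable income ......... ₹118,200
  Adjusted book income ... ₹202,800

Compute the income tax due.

₹34,476

Alternative floor tax:
  Base (adjusted book income): ₹202,800
  ₹202,800 × 17% = ₹34,476

Standard income tax:
  ₹118,200 × 16% = ₹18,912

₹34,476 > ₹18,912, so the alternative floor tax is the binding amount.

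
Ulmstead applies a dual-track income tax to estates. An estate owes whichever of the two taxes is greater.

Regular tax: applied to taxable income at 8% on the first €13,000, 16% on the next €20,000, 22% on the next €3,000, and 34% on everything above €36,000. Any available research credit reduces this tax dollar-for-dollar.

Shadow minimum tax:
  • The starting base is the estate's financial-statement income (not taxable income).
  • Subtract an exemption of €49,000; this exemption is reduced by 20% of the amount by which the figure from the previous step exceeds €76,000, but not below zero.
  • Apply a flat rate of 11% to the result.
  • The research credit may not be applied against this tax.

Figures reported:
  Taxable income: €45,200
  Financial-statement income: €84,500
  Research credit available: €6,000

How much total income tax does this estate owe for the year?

Regular tax:
  €13,000 × 8% = €1,040
  €20,000 × 16% = €3,200
  €3,000 × 22% = €660
  €9,200 × 34% = €3,128
  → €8,028
  Less research credit €6,000 → €2,028

Shadow minimum tax:
  Base (financial-statement income): €84,500
  Exemption: €49,000 − 20% × (€84,500 − €76,000) = €49,000 − €1,700 = €47,300
  Base: €84,500 − €47,300 = €37,200
  €37,200 × 11% = €4,092

€4,092 > €2,028, so the shadow minimum tax is the binding amount.

€4,092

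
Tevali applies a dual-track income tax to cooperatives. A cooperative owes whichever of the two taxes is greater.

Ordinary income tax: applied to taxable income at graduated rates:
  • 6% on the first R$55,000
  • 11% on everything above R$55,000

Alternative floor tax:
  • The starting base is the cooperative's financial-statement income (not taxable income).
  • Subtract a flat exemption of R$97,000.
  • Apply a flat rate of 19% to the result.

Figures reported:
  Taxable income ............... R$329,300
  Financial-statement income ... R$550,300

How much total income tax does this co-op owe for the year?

R$86,127

Alternative floor tax:
  Base (financial-statement income): R$550,300
  Less exemption R$97,000 → base R$453,300
  R$453,300 × 19% = R$86,127

Ordinary income tax:
  R$55,000 × 6% = R$3,300
  R$274,300 × 11% = R$30,173
  → R$33,473

R$86,127 > R$33,473, so the alternative floor tax is the binding amount.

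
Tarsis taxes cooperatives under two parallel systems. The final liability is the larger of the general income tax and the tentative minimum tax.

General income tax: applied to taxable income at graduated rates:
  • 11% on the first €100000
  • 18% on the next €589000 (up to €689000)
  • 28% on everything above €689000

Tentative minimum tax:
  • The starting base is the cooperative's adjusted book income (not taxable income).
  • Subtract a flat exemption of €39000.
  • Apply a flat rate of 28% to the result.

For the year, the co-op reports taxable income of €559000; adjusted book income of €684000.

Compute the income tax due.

General income tax:
  €100000 × 11% = €11000
  €459000 × 18% = €82620
  → €93620

Tentative minimum tax:
  Base (adjusted book income): €684000
  Less exemption €39000 → base €645000
  €645000 × 28% = €180600

€180600 > €93620, so the tentative minimum tax is the binding amount.

€180600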